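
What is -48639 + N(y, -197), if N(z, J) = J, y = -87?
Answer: -48836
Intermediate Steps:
-48639 + N(y, -197) = -48639 - 197 = -48836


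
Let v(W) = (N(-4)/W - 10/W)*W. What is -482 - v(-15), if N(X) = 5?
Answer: -477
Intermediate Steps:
v(W) = -5 (v(W) = (5/W - 10/W)*W = (-5/W)*W = -5)
-482 - v(-15) = -482 - 1*(-5) = -482 + 5 = -477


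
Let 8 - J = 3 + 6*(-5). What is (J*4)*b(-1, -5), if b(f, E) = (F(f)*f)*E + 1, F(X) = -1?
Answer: -560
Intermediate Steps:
J = 35 (J = 8 - (3 + 6*(-5)) = 8 - (3 - 30) = 8 - 1*(-27) = 8 + 27 = 35)
b(f, E) = 1 - E*f (b(f, E) = (-f)*E + 1 = -E*f + 1 = 1 - E*f)
(J*4)*b(-1, -5) = (35*4)*(1 - 1*(-5)*(-1)) = 140*(1 - 5) = 140*(-4) = -560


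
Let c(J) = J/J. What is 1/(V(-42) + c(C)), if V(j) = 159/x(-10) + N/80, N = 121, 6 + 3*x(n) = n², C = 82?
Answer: 3760/28527 ≈ 0.13180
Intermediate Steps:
x(n) = -2 + n²/3
c(J) = 1
V(j) = 24767/3760 (V(j) = 159/(-2 + (⅓)*(-10)²) + 121/80 = 159/(-2 + (⅓)*100) + 121*(1/80) = 159/(-2 + 100/3) + 121/80 = 159/(94/3) + 121/80 = 159*(3/94) + 121/80 = 477/94 + 121/80 = 24767/3760)
1/(V(-42) + c(C)) = 1/(24767/3760 + 1) = 1/(28527/3760) = 3760/28527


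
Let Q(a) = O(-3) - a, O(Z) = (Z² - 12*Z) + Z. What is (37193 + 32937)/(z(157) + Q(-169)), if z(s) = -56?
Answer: 14026/31 ≈ 452.45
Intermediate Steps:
O(Z) = Z² - 11*Z
Q(a) = 42 - a (Q(a) = -3*(-11 - 3) - a = -3*(-14) - a = 42 - a)
(37193 + 32937)/(z(157) + Q(-169)) = (37193 + 32937)/(-56 + (42 - 1*(-169))) = 70130/(-56 + (42 + 169)) = 70130/(-56 + 211) = 70130/155 = 70130*(1/155) = 14026/31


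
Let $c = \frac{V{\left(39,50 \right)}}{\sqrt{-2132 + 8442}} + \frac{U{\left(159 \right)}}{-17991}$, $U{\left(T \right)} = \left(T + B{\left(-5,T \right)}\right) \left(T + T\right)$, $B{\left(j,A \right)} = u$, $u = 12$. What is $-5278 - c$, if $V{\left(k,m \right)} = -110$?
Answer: $- \frac{10544680}{1999} + \frac{11 \sqrt{6310}}{631} \approx -5273.6$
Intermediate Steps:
$B{\left(j,A \right)} = 12$
$U{\left(T \right)} = 2 T \left(12 + T\right)$ ($U{\left(T \right)} = \left(T + 12\right) \left(T + T\right) = \left(12 + T\right) 2 T = 2 T \left(12 + T\right)$)
$c = - \frac{6042}{1999} - \frac{11 \sqrt{6310}}{631}$ ($c = - \frac{110}{\sqrt{-2132 + 8442}} + \frac{2 \cdot 159 \left(12 + 159\right)}{-17991} = - \frac{110}{\sqrt{6310}} + 2 \cdot 159 \cdot 171 \left(- \frac{1}{17991}\right) = - 110 \frac{\sqrt{6310}}{6310} + 54378 \left(- \frac{1}{17991}\right) = - \frac{11 \sqrt{6310}}{631} - \frac{6042}{1999} = - \frac{6042}{1999} - \frac{11 \sqrt{6310}}{631} \approx -4.4073$)
$-5278 - c = -5278 - \left(- \frac{6042}{1999} - \frac{11 \sqrt{6310}}{631}\right) = -5278 + \left(\frac{6042}{1999} + \frac{11 \sqrt{6310}}{631}\right) = - \frac{10544680}{1999} + \frac{11 \sqrt{6310}}{631}$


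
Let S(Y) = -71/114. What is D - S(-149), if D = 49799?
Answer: 5677157/114 ≈ 49800.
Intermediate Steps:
S(Y) = -71/114 (S(Y) = -71*1/114 = -71/114)
D - S(-149) = 49799 - 1*(-71/114) = 49799 + 71/114 = 5677157/114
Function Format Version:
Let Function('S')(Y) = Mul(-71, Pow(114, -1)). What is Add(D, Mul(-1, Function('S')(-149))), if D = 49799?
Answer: Rational(5677157, 114) ≈ 49800.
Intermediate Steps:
Function('S')(Y) = Rational(-71, 114) (Function('S')(Y) = Mul(-71, Rational(1, 114)) = Rational(-71, 114))
Add(D, Mul(-1, Function('S')(-149))) = Add(49799, Mul(-1, Rational(-71, 114))) = Add(49799, Rational(71, 114)) = Rational(5677157, 114)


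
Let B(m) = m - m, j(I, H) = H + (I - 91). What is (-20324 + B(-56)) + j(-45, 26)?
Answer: -20434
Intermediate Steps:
j(I, H) = -91 + H + I (j(I, H) = H + (-91 + I) = -91 + H + I)
B(m) = 0
(-20324 + B(-56)) + j(-45, 26) = (-20324 + 0) + (-91 + 26 - 45) = -20324 - 110 = -20434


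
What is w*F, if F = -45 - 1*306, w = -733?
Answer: 257283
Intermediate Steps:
F = -351 (F = -45 - 306 = -351)
w*F = -733*(-351) = 257283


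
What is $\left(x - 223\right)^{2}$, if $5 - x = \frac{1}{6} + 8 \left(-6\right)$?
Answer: $\frac{1042441}{36} \approx 28957.0$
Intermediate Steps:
$x = \frac{317}{6}$ ($x = 5 - \left(\frac{1}{6} + 8 \left(-6\right)\right) = 5 - \left(\frac{1}{6} - 48\right) = 5 - - \frac{287}{6} = 5 + \frac{287}{6} = \frac{317}{6} \approx 52.833$)
$\left(x - 223\right)^{2} = \left(\frac{317}{6} - 223\right)^{2} = \left(- \frac{1021}{6}\right)^{2} = \frac{1042441}{36}$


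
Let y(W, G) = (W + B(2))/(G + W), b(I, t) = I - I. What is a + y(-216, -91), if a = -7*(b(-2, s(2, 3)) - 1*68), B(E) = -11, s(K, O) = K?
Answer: 146359/307 ≈ 476.74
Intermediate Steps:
b(I, t) = 0
y(W, G) = (-11 + W)/(G + W) (y(W, G) = (W - 11)/(G + W) = (-11 + W)/(G + W))
a = 476 (a = -7*(0 - 1*68) = -7*(0 - 68) = -7*(-68) = 476)
a + y(-216, -91) = 476 + (-11 - 216)/(-91 - 216) = 476 - 227/(-307) = 476 - 1/307*(-227) = 476 + 227/307 = 146359/307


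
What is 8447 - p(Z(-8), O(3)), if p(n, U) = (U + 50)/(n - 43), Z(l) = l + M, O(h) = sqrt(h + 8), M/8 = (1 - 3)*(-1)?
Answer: 59139/7 + sqrt(11)/35 ≈ 8448.5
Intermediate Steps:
M = 16 (M = 8*((1 - 3)*(-1)) = 8*(-2*(-1)) = 8*2 = 16)
O(h) = sqrt(8 + h)
Z(l) = 16 + l (Z(l) = l + 16 = 16 + l)
p(n, U) = (50 + U)/(-43 + n)
8447 - p(Z(-8), O(3)) = 8447 - (50 + sqrt(8 + 3))/(-43 + (16 - 8)) = 8447 - (50 + sqrt(11))/(-43 + 8) = 8447 - (50 + sqrt(11))/(-35) = 8447 - (-1)*(50 + sqrt(11))/35 = 8447 - (-10/7 - sqrt(11)/35) = 8447 + (10/7 + sqrt(11)/35) = 59139/7 + sqrt(11)/35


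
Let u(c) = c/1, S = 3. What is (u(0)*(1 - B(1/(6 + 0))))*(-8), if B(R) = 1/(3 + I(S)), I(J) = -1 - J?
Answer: 0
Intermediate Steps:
u(c) = c (u(c) = c*1 = c)
B(R) = -1 (B(R) = 1/(3 + (-1 - 1*3)) = 1/(3 + (-1 - 3)) = 1/(3 - 4) = 1/(-1) = -1)
(u(0)*(1 - B(1/(6 + 0))))*(-8) = (0*(1 - 1*(-1)))*(-8) = (0*(1 + 1))*(-8) = (0*2)*(-8) = 0*(-8) = 0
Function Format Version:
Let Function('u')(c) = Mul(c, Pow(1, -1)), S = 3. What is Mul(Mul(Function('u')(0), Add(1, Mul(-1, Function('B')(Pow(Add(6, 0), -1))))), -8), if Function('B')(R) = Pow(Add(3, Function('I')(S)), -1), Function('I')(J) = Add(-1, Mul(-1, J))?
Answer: 0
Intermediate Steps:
Function('u')(c) = c (Function('u')(c) = Mul(c, 1) = c)
Function('B')(R) = -1 (Function('B')(R) = Pow(Add(3, Add(-1, Mul(-1, 3))), -1) = Pow(Add(3, Add(-1, -3)), -1) = Pow(Add(3, -4), -1) = Pow(-1, -1) = -1)
Mul(Mul(Function('u')(0), Add(1, Mul(-1, Function('B')(Pow(Add(6, 0), -1))))), -8) = Mul(Mul(0, Add(1, Mul(-1, -1))), -8) = Mul(Mul(0, Add(1, 1)), -8) = Mul(Mul(0, 2), -8) = Mul(0, -8) = 0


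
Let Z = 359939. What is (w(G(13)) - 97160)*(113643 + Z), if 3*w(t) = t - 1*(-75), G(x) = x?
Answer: -137998006144/3 ≈ -4.5999e+10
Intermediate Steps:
w(t) = 25 + t/3 (w(t) = (t - 1*(-75))/3 = (t + 75)/3 = (75 + t)/3 = 25 + t/3)
(w(G(13)) - 97160)*(113643 + Z) = ((25 + (1/3)*13) - 97160)*(113643 + 359939) = ((25 + 13/3) - 97160)*473582 = (88/3 - 97160)*473582 = -291392/3*473582 = -137998006144/3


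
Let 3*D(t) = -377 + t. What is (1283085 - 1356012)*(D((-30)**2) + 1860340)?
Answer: -135681728787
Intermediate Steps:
D(t) = -377/3 + t/3 (D(t) = (-377 + t)/3 = -377/3 + t/3)
(1283085 - 1356012)*(D((-30)**2) + 1860340) = (1283085 - 1356012)*((-377/3 + (1/3)*(-30)**2) + 1860340) = -72927*((-377/3 + (1/3)*900) + 1860340) = -72927*((-377/3 + 300) + 1860340) = -72927*(523/3 + 1860340) = -72927*5581543/3 = -135681728787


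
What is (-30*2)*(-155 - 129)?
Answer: 17040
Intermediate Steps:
(-30*2)*(-155 - 129) = -60*(-284) = 17040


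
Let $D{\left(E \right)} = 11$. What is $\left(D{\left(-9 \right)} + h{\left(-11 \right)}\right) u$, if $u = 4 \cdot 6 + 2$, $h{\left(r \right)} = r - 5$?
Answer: $-130$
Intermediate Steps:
$h{\left(r \right)} = -5 + r$ ($h{\left(r \right)} = r - 5 = -5 + r$)
$u = 26$ ($u = 24 + 2 = 26$)
$\left(D{\left(-9 \right)} + h{\left(-11 \right)}\right) u = \left(11 - 16\right) 26 = \left(-5\right) 26 = -130$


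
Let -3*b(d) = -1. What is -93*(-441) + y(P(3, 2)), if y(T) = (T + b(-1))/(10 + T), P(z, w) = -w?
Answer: 984307/24 ≈ 41013.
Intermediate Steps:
b(d) = 1/3 (b(d) = -1/3*(-1) = 1/3)
y(T) = (1/3 + T)/(10 + T) (y(T) = (T + 1/3)/(10 + T) = (1/3 + T)/(10 + T))
-93*(-441) + y(P(3, 2)) = -93*(-441) + (1/3 - 1*2)/(10 - 1*2) = 41013 + (1/3 - 2)/(10 - 2) = 41013 - 5/3/8 = 41013 + (1/8)*(-5/3) = 41013 - 5/24 = 984307/24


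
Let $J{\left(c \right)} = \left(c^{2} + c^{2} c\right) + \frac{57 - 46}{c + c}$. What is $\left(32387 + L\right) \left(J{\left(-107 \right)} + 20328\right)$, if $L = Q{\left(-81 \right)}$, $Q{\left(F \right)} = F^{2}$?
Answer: $-46475326170$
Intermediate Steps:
$L = 6561$ ($L = \left(-81\right)^{2} = 6561$)
$J{\left(c \right)} = c^{2} + c^{3} + \frac{11}{2 c}$ ($J{\left(c \right)} = \left(c^{2} + c^{3}\right) + \frac{11}{2 c} = c^{2} + c^{3} + \frac{11}{2 c}$)
$\left(32387 + L\right) \left(J{\left(-107 \right)} + 20328\right) = \left(32387 + 6561\right) \left(\left(\left(-107\right)^{2} + \left(-107\right)^{3} + \frac{11}{2 \left(-107\right)}\right) + 20328\right) = 38948 \left(\left(11449 - 1225043 + \frac{11}{2} \left(- \frac{1}{107}\right)\right) + 20328\right) = 38948 \left(\left(11449 - 1225043 - \frac{11}{214}\right) + 20328\right) = 38948 \left(- \frac{259709127}{214} + 20328\right) = 38948 \left(- \frac{255358935}{214}\right) = -46475326170$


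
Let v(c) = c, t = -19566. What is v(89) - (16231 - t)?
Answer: -35708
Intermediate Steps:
v(89) - (16231 - t) = 89 - (16231 - 1*(-19566)) = 89 - (16231 + 19566) = 89 - 1*35797 = 89 - 35797 = -35708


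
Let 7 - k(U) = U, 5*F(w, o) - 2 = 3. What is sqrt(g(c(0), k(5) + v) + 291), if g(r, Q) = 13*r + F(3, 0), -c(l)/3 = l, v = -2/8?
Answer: 2*sqrt(73) ≈ 17.088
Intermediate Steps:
F(w, o) = 1 (F(w, o) = 2/5 + (1/5)*3 = 2/5 + 3/5 = 1)
k(U) = 7 - U
v = -1/4 (v = -2*1/8 = -1/4 ≈ -0.25000)
c(l) = -3*l
g(r, Q) = 1 + 13*r (g(r, Q) = 13*r + 1 = 1 + 13*r)
sqrt(g(c(0), k(5) + v) + 291) = sqrt((1 + 13*(-3*0)) + 291) = sqrt((1 + 13*0) + 291) = sqrt((1 + 0) + 291) = sqrt(1 + 291) = sqrt(292) = 2*sqrt(73)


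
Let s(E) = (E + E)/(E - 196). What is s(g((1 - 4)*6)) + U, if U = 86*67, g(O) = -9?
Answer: 1181228/205 ≈ 5762.1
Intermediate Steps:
U = 5762
s(E) = 2*E/(-196 + E) (s(E) = (2*E)/(-196 + E) = 2*E/(-196 + E))
s(g((1 - 4)*6)) + U = 2*(-9)/(-196 - 9) + 5762 = 2*(-9)/(-205) + 5762 = 2*(-9)*(-1/205) + 5762 = 18/205 + 5762 = 1181228/205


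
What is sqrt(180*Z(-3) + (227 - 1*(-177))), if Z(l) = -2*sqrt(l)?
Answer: 2*sqrt(101 - 90*I*sqrt(3)) ≈ 23.948 - 13.019*I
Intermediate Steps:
sqrt(180*Z(-3) + (227 - 1*(-177))) = sqrt(180*(-2*I*sqrt(3)) + (227 - 1*(-177))) = sqrt(180*(-2*I*sqrt(3)) + (227 + 177)) = sqrt(180*(-2*I*sqrt(3)) + 404) = sqrt(-360*I*sqrt(3) + 404) = sqrt(404 - 360*I*sqrt(3))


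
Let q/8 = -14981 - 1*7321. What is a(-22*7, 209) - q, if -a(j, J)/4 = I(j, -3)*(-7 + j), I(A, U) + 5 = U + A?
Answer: 74088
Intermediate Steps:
I(A, U) = -5 + A + U (I(A, U) = -5 + (U + A) = -5 + (A + U) = -5 + A + U)
a(j, J) = -4*(-8 + j)*(-7 + j) (a(j, J) = -4*(-5 + j - 3)*(-7 + j) = -4*(-8 + j)*(-7 + j))
q = -178416 (q = 8*(-14981 - 1*7321) = 8*(-14981 - 7321) = 8*(-22302) = -178416)
a(-22*7, 209) - q = -4*(-8 - 22*7)*(-7 - 22*7) - 1*(-178416) = -4*(-8 - 154)*(-7 - 154) + 178416 = -4*(-162)*(-161) + 178416 = -104328 + 178416 = 74088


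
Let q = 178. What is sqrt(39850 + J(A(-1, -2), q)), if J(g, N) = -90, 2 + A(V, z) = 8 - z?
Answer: 4*sqrt(2485) ≈ 199.40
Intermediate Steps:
A(V, z) = 6 - z (A(V, z) = -2 + (8 - z) = 6 - z)
sqrt(39850 + J(A(-1, -2), q)) = sqrt(39850 - 90) = sqrt(39760) = 4*sqrt(2485)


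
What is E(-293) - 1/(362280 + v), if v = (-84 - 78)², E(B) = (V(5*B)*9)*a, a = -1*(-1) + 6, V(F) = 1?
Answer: 24477011/388524 ≈ 63.000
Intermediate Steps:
a = 7 (a = 1 + 6 = 7)
E(B) = 63 (E(B) = (1*9)*7 = 9*7 = 63)
v = 26244 (v = (-162)² = 26244)
E(-293) - 1/(362280 + v) = 63 - 1/(362280 + 26244) = 63 - 1/388524 = 24477011/388524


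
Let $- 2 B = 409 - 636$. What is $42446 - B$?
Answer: $\frac{84665}{2} \approx 42333.0$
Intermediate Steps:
$B = \frac{227}{2}$ ($B = - \frac{409 - 636}{2} = \left(- \frac{1}{2}\right) \left(-227\right) = \frac{227}{2} \approx 113.5$)
$42446 - B = 42446 - \frac{227}{2} = \frac{84665}{2}$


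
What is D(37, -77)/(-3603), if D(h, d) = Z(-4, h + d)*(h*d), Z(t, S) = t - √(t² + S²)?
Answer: -11396/3603 - 11396*√101/3603 ≈ -34.950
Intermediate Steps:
Z(t, S) = t - √(S² + t²)
D(h, d) = d*h*(-4 - √(16 + (d + h)²)) (D(h, d) = (-4 - √((h + d)² + (-4)²))*(h*d) = (-4 - √((d + h)² + 16))*(d*h) = (-4 - √(16 + (d + h)²))*(d*h) = d*h*(-4 - √(16 + (d + h)²)))
D(37, -77)/(-3603) = -1*(-77)*37*(4 + √(16 + (-77 + 37)²))/(-3603) = -1*(-77)*37*(4 + √(16 + (-40)²))*(-1/3603) = -1*(-77)*37*(4 + √(16 + 1600))*(-1/3603) = -1*(-77)*37*(4 + √1616)*(-1/3603) = -1*(-77)*37*(4 + 4*√101)*(-1/3603) = (11396 + 11396*√101)*(-1/3603) = -11396/3603 - 11396*√101/3603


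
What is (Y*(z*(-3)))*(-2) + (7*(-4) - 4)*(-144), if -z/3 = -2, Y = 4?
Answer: 4752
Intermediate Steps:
z = 6 (z = -3*(-2) = 6)
(Y*(z*(-3)))*(-2) + (7*(-4) - 4)*(-144) = (4*(6*(-3)))*(-2) + (7*(-4) - 4)*(-144) = (4*(-18))*(-2) + (-28 - 4)*(-144) = -72*(-2) - 32*(-144) = 144 + 4608 = 4752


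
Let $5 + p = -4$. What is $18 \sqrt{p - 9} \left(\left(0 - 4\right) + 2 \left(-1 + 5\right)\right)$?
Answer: $216 i \sqrt{2} \approx 305.47 i$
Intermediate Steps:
$p = -9$ ($p = -5 - 4 = -9$)
$18 \sqrt{p - 9} \left(\left(0 - 4\right) + 2 \left(-1 + 5\right)\right) = 18 \sqrt{-9 - 9} \left(\left(0 - 4\right) + 2 \left(-1 + 5\right)\right) = 18 \sqrt{-18} \left(-4 + 2 \cdot 4\right) = 18 \cdot 3 i \sqrt{2} \left(-4 + 8\right) = 54 i \sqrt{2} \cdot 4 = 216 i \sqrt{2}$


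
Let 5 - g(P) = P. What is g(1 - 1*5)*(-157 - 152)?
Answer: -2781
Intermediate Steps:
g(P) = 5 - P
g(1 - 1*5)*(-157 - 152) = (5 - (1 - 1*5))*(-157 - 152) = (5 - (1 - 5))*(-309) = (5 - 1*(-4))*(-309) = (5 + 4)*(-309) = 9*(-309) = -2781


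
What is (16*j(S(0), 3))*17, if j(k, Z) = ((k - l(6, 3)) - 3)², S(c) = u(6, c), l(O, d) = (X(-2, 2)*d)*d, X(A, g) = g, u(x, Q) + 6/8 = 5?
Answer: 76313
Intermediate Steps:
u(x, Q) = 17/4 (u(x, Q) = -¾ + 5 = 17/4)
l(O, d) = 2*d² (l(O, d) = (2*d)*d = 2*d²)
S(c) = 17/4
j(k, Z) = (-21 + k)² (j(k, Z) = ((k - 2*3²) - 3)² = ((k - 2*9) - 3)² = ((k - 1*18) - 3)² = ((k - 18) - 3)² = ((-18 + k) - 3)² = (-21 + k)²)
(16*j(S(0), 3))*17 = (16*(21 - 1*17/4)²)*17 = (16*(21 - 17/4)²)*17 = (16*(67/4)²)*17 = (16*(4489/16))*17 = 4489*17 = 76313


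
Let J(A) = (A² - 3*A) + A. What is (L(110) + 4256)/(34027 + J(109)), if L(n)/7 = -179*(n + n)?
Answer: -45234/7615 ≈ -5.9401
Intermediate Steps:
L(n) = -2506*n (L(n) = 7*(-179*(n + n)) = 7*(-358*n) = -2506*n)
J(A) = A² - 2*A
(L(110) + 4256)/(34027 + J(109)) = (-2506*110 + 4256)/(34027 + 109*(-2 + 109)) = (-275660 + 4256)/(34027 + 109*107) = -271404/(34027 + 11663) = -271404/45690 = -271404*1/45690 = -45234/7615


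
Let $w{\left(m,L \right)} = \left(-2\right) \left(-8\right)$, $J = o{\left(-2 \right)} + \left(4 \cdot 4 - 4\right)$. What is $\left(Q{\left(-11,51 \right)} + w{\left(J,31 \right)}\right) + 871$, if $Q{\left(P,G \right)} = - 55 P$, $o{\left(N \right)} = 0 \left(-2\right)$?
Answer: $1492$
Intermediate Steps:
$o{\left(N \right)} = 0$
$J = 12$ ($J = 0 + \left(4 \cdot 4 - 4\right) = 0 + \left(16 - 4\right) = 0 + 12 = 12$)
$w{\left(m,L \right)} = 16$
$\left(Q{\left(-11,51 \right)} + w{\left(J,31 \right)}\right) + 871 = \left(\left(-55\right) \left(-11\right) + 16\right) + 871 = \left(605 + 16\right) + 871 = 621 + 871 = 1492$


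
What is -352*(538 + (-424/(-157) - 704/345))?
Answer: -10270135744/54165 ≈ -1.8961e+5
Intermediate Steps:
-352*(538 + (-424/(-157) - 704/345)) = -352*(538 + (-424*(-1/157) - 704*1/345)) = -352*(538 + (424/157 - 704/345)) = -352*(538 + 35752/54165) = -352*29176522/54165 = -10270135744/54165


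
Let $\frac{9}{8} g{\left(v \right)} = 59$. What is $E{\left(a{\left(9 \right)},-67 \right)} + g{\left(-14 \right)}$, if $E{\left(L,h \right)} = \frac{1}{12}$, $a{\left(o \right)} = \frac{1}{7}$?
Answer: $\frac{1891}{36} \approx 52.528$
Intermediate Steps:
$g{\left(v \right)} = \frac{472}{9}$ ($g{\left(v \right)} = \frac{8}{9} \cdot 59 = \frac{472}{9}$)
$a{\left(o \right)} = \frac{1}{7}$
$E{\left(L,h \right)} = \frac{1}{12}$
$E{\left(a{\left(9 \right)},-67 \right)} + g{\left(-14 \right)} = \frac{1}{12} + \frac{472}{9} = \frac{1891}{36}$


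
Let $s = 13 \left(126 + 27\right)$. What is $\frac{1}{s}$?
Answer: $\frac{1}{1989} \approx 0.00050277$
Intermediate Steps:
$s = 1989$ ($s = 13 \cdot 153 = 1989$)
$\frac{1}{s} = \frac{1}{1989}$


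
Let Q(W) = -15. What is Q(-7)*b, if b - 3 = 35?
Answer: -570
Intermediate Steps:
b = 38 (b = 3 + 35 = 38)
Q(-7)*b = -15*38 = -570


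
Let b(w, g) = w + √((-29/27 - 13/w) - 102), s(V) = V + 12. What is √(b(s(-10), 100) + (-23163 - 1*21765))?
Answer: √(-1617336 + 2*I*√35502)/6 ≈ 0.024693 + 211.96*I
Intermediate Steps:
s(V) = 12 + V
b(w, g) = w + √(-2783/27 - 13/w) (b(w, g) = w + √((-29*1/27 - 13/w) - 102) = w + √((-29/27 - 13/w) - 102) = w + √(-2783/27 - 13/w))
√(b(s(-10), 100) + (-23163 - 1*21765)) = √(((12 - 10) + √(-8349 - 1053/(12 - 10))/9) + (-23163 - 1*21765)) = √((2 + √(-8349 - 1053/2)/9) + (-23163 - 21765)) = √((2 + √(-8349 - 1053*½)/9) - 44928) = √((2 + √(-8349 - 1053/2)/9) - 44928) = √((2 + √(-17751/2)/9) - 44928) = √((2 + (I*√35502/2)/9) - 44928) = √((2 + I*√35502/18) - 44928) = √(-44926 + I*√35502/18)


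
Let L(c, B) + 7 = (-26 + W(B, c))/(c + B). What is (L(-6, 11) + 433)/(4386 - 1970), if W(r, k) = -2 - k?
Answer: 527/3020 ≈ 0.17450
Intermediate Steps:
L(c, B) = -7 + (-28 - c)/(B + c) (L(c, B) = -7 + (-26 + (-2 - c))/(c + B) = -7 + (-28 - c)/(B + c))
(L(-6, 11) + 433)/(4386 - 1970) = ((-28 - 8*(-6) - 7*11)/(11 - 6) + 433)/(4386 - 1970) = ((-28 + 48 - 77)/5 + 433)/2416 = ((⅕)*(-57) + 433)*(1/2416) = (-57/5 + 433)*(1/2416) = (2108/5)*(1/2416) = 527/3020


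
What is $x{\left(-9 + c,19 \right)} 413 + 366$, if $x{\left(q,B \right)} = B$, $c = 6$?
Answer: $8213$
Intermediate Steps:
$x{\left(-9 + c,19 \right)} 413 + 366 = 19 \cdot 413 + 366 = 7847 + 366 = 8213$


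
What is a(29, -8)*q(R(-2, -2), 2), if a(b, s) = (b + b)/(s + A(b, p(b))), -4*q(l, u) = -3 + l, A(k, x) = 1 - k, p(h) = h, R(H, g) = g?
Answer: -145/72 ≈ -2.0139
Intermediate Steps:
q(l, u) = 3/4 - l/4 (q(l, u) = -(-3 + l)/4 = 3/4 - l/4)
a(b, s) = 2*b/(1 + s - b) (a(b, s) = (b + b)/(s + (1 - b)) = (2*b)/(1 + s - b) = 2*b/(1 + s - b))
a(29, -8)*q(R(-2, -2), 2) = (2*29/(1 - 8 - 1*29))*(3/4 - 1/4*(-2)) = (2*29/(1 - 8 - 29))*(3/4 + 1/2) = (2*29/(-36))*(5/4) = (2*29*(-1/36))*(5/4) = -29/18*5/4 = -145/72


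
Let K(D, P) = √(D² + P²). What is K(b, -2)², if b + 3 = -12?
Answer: 229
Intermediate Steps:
b = -15 (b = -3 - 12 = -15)
K(b, -2)² = (√((-15)² + (-2)²))² = (√(225 + 4))² = (√229)² = 229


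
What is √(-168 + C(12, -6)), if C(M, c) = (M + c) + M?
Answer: 5*I*√6 ≈ 12.247*I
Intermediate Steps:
C(M, c) = c + 2*M
√(-168 + C(12, -6)) = √(-168 + (-6 + 2*12)) = √(-168 + (-6 + 24)) = √(-168 + 18) = √(-150) = 5*I*√6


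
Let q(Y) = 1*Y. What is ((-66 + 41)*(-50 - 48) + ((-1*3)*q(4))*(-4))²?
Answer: 6240004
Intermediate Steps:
q(Y) = Y
((-66 + 41)*(-50 - 48) + ((-1*3)*q(4))*(-4))² = ((-66 + 41)*(-50 - 48) + (-1*3*4)*(-4))² = (-25*(-98) - 3*4*(-4))² = (2450 - 12*(-4))² = (2450 + 48)² = 2498² = 6240004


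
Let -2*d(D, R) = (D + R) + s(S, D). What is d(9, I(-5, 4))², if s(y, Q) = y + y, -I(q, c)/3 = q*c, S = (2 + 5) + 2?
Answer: 7569/4 ≈ 1892.3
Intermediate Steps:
S = 9 (S = 7 + 2 = 9)
I(q, c) = -3*c*q (I(q, c) = -3*q*c = -3*c*q)
s(y, Q) = 2*y
d(D, R) = -9 - D/2 - R/2 (d(D, R) = -((D + R) + 2*9)/2 = -((D + R) + 18)/2 = -(18 + D + R)/2 = -9 - D/2 - R/2)
d(9, I(-5, 4))² = (-9 - ½*9 - (-3)*4*(-5)/2)² = (-9 - 9/2 - ½*60)² = (-9 - 9/2 - 30)² = (-87/2)² = 7569/4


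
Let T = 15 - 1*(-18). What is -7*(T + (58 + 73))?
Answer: -1148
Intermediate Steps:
T = 33 (T = 15 + 18 = 33)
-7*(T + (58 + 73)) = -7*(33 + (58 + 73)) = -7*(33 + 131) = -7*164 = -1148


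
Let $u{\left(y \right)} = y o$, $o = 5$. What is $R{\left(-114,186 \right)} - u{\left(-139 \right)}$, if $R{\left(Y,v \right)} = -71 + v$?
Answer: $810$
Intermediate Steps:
$u{\left(y \right)} = 5 y$ ($u{\left(y \right)} = y 5 = 5 y$)
$R{\left(-114,186 \right)} - u{\left(-139 \right)} = \left(-71 + 186\right) - 5 \left(-139\right) = 115 - -695 = 115 + 695 = 810$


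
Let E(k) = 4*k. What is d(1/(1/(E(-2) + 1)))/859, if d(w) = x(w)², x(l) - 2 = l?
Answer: 25/859 ≈ 0.029104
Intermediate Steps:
x(l) = 2 + l
d(w) = (2 + w)²
d(1/(1/(E(-2) + 1)))/859 = (2 + 1/(1/(4*(-2) + 1)))²/859 = (2 + 1/(1/(-8 + 1)))²*(1/859) = (2 + 1/(1/(-7)))²*(1/859) = (2 + 1/(-⅐))²*(1/859) = (2 - 7)²*(1/859) = (-5)²*(1/859) = 25*(1/859) = 25/859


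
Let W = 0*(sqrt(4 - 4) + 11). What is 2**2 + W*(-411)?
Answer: 4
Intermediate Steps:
W = 0 (W = 0*(sqrt(0) + 11) = 0*(0 + 11) = 0*11 = 0)
2**2 + W*(-411) = 2**2 + 0*(-411) = 4 + 0 = 4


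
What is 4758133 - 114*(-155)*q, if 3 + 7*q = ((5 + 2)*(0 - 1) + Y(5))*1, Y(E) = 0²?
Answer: 33130231/7 ≈ 4.7329e+6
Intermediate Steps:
Y(E) = 0
q = -10/7 (q = -3/7 + (((5 + 2)*(0 - 1) + 0)*1)/7 = -3/7 + ((7*(-1) + 0)*1)/7 = -3/7 + ((-7 + 0)*1)/7 = -3/7 + (-7*1)/7 = -3/7 + (⅐)*(-7) = -3/7 - 1 = -10/7 ≈ -1.4286)
4758133 - 114*(-155)*q = 4758133 - 114*(-155)*(-10)/7 = 4758133 - (-17670)*(-10)/7 = 4758133 - 1*176700/7 = 4758133 - 176700/7 = 33130231/7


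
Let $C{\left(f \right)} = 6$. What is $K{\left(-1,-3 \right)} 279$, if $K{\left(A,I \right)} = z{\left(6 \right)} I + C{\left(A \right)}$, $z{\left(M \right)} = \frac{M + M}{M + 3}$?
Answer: $558$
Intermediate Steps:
$z{\left(M \right)} = \frac{2 M}{3 + M}$
$K{\left(A,I \right)} = 6 + \frac{4 I}{3}$ ($K{\left(A,I \right)} = 2 \cdot 6 \frac{1}{3 + 6} I + 6 = 2 \cdot 6 \cdot \frac{1}{9} I + 6 = \frac{4 I}{3} + 6 = 6 + \frac{4 I}{3}$)
$K{\left(-1,-3 \right)} 279 = \left(6 + \frac{4}{3} \left(-3\right)\right) 279 = \left(6 - 4\right) 279 = 2 \cdot 279 = 558$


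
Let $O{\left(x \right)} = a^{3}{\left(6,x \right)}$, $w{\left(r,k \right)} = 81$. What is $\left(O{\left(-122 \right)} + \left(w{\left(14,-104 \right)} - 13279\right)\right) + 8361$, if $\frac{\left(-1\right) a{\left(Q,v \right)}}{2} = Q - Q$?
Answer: $-4837$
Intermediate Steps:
$a{\left(Q,v \right)} = 0$ ($a{\left(Q,v \right)} = - 2 \left(Q - Q\right) = \left(-2\right) 0 = 0$)
$O{\left(x \right)} = 0$ ($O{\left(x \right)} = 0^{3} = 0$)
$\left(O{\left(-122 \right)} + \left(w{\left(14,-104 \right)} - 13279\right)\right) + 8361 = \left(0 + \left(81 - 13279\right)\right) + 8361 = \left(0 - 13198\right) + 8361 = -13198 + 8361 = -4837$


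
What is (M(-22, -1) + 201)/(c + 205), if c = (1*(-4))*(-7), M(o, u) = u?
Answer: 200/233 ≈ 0.85837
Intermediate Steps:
c = 28 (c = -4*(-7) = 28)
(M(-22, -1) + 201)/(c + 205) = (-1 + 201)/(28 + 205) = 200/233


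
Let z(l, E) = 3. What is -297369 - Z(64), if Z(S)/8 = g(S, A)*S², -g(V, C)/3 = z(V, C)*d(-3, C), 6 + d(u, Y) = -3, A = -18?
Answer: -2951577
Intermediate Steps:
d(u, Y) = -9 (d(u, Y) = -6 - 3 = -9)
g(V, C) = 81 (g(V, C) = -9*(-9) = -3*(-27) = 81)
Z(S) = 648*S² (Z(S) = 8*(81*S²) = 648*S²)
-297369 - Z(64) = -297369 - 648*64² = -297369 - 648*4096 = -297369 - 1*2654208 = -297369 - 2654208 = -2951577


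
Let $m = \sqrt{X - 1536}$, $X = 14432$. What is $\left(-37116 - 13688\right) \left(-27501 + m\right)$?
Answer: $1397160804 - 203216 \sqrt{806} \approx 1.3914 \cdot 10^{9}$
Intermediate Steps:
$m = 4 \sqrt{806}$ ($m = \sqrt{14432 - 1536} = \sqrt{12896} = 4 \sqrt{806} \approx 113.56$)
$\left(-37116 - 13688\right) \left(-27501 + m\right) = \left(-37116 - 13688\right) \left(-27501 + 4 \sqrt{806}\right) = - 50804 \left(-27501 + 4 \sqrt{806}\right) = 1397160804 - 203216 \sqrt{806}$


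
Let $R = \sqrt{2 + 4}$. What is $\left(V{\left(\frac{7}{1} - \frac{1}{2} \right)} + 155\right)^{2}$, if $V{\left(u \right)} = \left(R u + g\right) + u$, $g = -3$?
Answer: $\frac{101503}{4} + \frac{4121 \sqrt{6}}{2} \approx 30423.0$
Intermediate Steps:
$R = \sqrt{6} \approx 2.4495$
$V{\left(u \right)} = -3 + u + u \sqrt{6}$ ($V{\left(u \right)} = \left(\sqrt{6} u - 3\right) + u = \left(u \sqrt{6} - 3\right) + u = \left(-3 + u \sqrt{6}\right) + u = -3 + u + u \sqrt{6}$)
$\left(V{\left(\frac{7}{1} - \frac{1}{2} \right)} + 155\right)^{2} = \left(\left(-3 + \left(\frac{7}{1} - \frac{1}{2}\right) + \left(\frac{7}{1} - \frac{1}{2}\right) \sqrt{6}\right) + 155\right)^{2} = \left(\left(-3 + \left(7 \cdot 1 - \frac{1}{2}\right) + \left(7 \cdot 1 - \frac{1}{2}\right) \sqrt{6}\right) + 155\right)^{2} = \left(\left(-3 + \left(7 - \frac{1}{2}\right) + \left(7 - \frac{1}{2}\right) \sqrt{6}\right) + 155\right)^{2} = \left(\left(-3 + \frac{13}{2} + \frac{13 \sqrt{6}}{2}\right) + 155\right)^{2} = \left(\left(\frac{7}{2} + \frac{13 \sqrt{6}}{2}\right) + 155\right)^{2} = \left(\frac{317}{2} + \frac{13 \sqrt{6}}{2}\right)^{2}$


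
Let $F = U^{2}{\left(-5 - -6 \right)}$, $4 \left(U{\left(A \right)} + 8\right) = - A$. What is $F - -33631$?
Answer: $\frac{539185}{16} \approx 33699.0$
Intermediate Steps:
$U{\left(A \right)} = -8 - \frac{A}{4}$ ($U{\left(A \right)} = -8 + \frac{\left(-1\right) A}{4} = -8 - \frac{A}{4}$)
$F = \frac{1089}{16}$ ($F = \left(-8 - \frac{-5 - -6}{4}\right)^{2} = \left(-8 - \frac{-5 + 6}{4}\right)^{2} = \left(-8 - \frac{1}{4}\right)^{2} = \left(- \frac{33}{4}\right)^{2} = \frac{1089}{16} \approx 68.063$)
$F - -33631 = \frac{1089}{16} - -33631 = \frac{1089}{16} + 33631 = \frac{539185}{16}$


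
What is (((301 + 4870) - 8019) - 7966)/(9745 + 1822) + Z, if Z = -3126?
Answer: -36169256/11567 ≈ -3126.9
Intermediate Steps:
(((301 + 4870) - 8019) - 7966)/(9745 + 1822) + Z = (((301 + 4870) - 8019) - 7966)/(9745 + 1822) - 3126 = ((5171 - 8019) - 7966)/11567 - 3126 = (-2848 - 7966)*(1/11567) - 3126 = -10814*1/11567 - 3126 = -10814/11567 - 3126 = -36169256/11567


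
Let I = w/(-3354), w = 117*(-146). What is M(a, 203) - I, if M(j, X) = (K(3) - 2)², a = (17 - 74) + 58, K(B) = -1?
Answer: 168/43 ≈ 3.9070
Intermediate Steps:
w = -17082
a = 1 (a = -57 + 58 = 1)
M(j, X) = 9 (M(j, X) = (-1 - 2)² = (-3)² = 9)
I = 219/43 (I = -17082/(-3354) = -17082*(-1/3354) = 219/43 ≈ 5.0930)
M(a, 203) - I = 9 - 1*219/43 = 9 - 219/43 = 168/43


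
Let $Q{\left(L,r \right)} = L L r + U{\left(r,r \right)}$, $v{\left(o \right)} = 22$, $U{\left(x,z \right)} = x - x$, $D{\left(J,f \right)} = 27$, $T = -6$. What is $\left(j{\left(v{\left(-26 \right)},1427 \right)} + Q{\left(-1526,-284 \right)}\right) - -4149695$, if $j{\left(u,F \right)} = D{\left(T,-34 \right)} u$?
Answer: $-657193695$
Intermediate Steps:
$U{\left(x,z \right)} = 0$
$j{\left(u,F \right)} = 27 u$
$Q{\left(L,r \right)} = r L^{2}$ ($Q{\left(L,r \right)} = L L r + 0 = L^{2} r + 0 = r L^{2} + 0 = r L^{2}$)
$\left(j{\left(v{\left(-26 \right)},1427 \right)} + Q{\left(-1526,-284 \right)}\right) - -4149695 = \left(27 \cdot 22 - 284 \left(-1526\right)^{2}\right) - -4149695 = \left(594 - 661343984\right) + 4149695 = -661343390 + 4149695 = -657193695$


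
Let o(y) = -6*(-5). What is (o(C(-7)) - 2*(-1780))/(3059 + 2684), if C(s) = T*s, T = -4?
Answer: 3590/5743 ≈ 0.62511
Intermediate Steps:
C(s) = -4*s
o(y) = 30
(o(C(-7)) - 2*(-1780))/(3059 + 2684) = (30 - 2*(-1780))/(3059 + 2684) = (30 + 3560)/5743 = 3590*(1/5743) = 3590/5743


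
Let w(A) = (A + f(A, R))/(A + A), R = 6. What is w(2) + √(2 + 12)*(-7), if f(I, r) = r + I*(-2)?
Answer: 1 - 7*√14 ≈ -25.192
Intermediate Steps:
f(I, r) = r - 2*I
w(A) = (6 - A)/(2*A) (w(A) = (A + (6 - 2*A))/(A + A) = (6 - A)/((2*A)) = (6 - A)*(1/(2*A)) = (6 - A)/(2*A))
w(2) + √(2 + 12)*(-7) = (½)*(6 - 1*2)/2 + √(2 + 12)*(-7) = (½)*(½)*(6 - 2) + √14*(-7) = (½)*(½)*4 - 7*√14 = 1 - 7*√14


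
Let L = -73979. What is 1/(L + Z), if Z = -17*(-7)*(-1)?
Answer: -1/74098 ≈ -1.3496e-5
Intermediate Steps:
Z = -119 (Z = 119*(-1) = -119)
1/(L + Z) = 1/(-73979 - 119) = 1/(-74098) = -1/74098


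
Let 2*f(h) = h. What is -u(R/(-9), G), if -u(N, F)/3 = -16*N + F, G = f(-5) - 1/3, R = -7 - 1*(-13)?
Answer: 47/2 ≈ 23.500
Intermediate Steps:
R = 6 (R = -7 + 13 = 6)
f(h) = h/2
G = -17/6 (G = (1/2)*(-5) - 1/3 = -5/2 - 1*1/3 = -5/2 - 1/3 = -17/6 ≈ -2.8333)
u(N, F) = -3*F + 48*N (u(N, F) = -3*(-16*N + F) = -3*(F - 16*N) = -3*F + 48*N)
-u(R/(-9), G) = -(-3*(-17/6) + 48*(6/(-9))) = -(17/2 + 48*(6*(-1/9))) = -(17/2 + 48*(-2/3)) = -(17/2 - 32) = -1*(-47/2) = 47/2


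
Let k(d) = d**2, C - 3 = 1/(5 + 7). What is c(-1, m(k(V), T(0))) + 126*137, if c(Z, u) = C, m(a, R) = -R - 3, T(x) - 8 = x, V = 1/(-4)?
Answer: 207181/12 ≈ 17265.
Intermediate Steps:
V = -1/4 ≈ -0.25000
C = 37/12 (C = 3 + 1/(5 + 7) = 3 + 1/12 = 37/12 ≈ 3.0833)
T(x) = 8 + x
m(a, R) = -3 - R
c(Z, u) = 37/12
c(-1, m(k(V), T(0))) + 126*137 = 37/12 + 126*137 = 37/12 + 17262 = 207181/12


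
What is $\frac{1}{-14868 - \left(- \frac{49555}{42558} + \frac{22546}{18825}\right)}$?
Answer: $- \frac{89017150}{1323509946177} \approx -6.7258 \cdot 10^{-5}$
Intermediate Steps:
$\frac{1}{-14868 - \left(- \frac{49555}{42558} + \frac{22546}{18825}\right)} = \frac{1}{-14868 - \frac{2959977}{89017150}} = \frac{1}{- \frac{1323509946177}{89017150}} = - \frac{89017150}{1323509946177}$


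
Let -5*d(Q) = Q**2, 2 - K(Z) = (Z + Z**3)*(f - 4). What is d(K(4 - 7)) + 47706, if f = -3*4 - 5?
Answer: -155854/5 ≈ -31171.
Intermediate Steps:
f = -17 (f = -12 - 5 = -17)
K(Z) = 2 + 21*Z + 21*Z**3 (K(Z) = 2 - (Z + Z**3)*(-17 - 4) = 2 - (Z + Z**3)*(-21) = 2 - (-21*Z - 21*Z**3) = 2 + (21*Z + 21*Z**3) = 2 + 21*Z + 21*Z**3)
d(Q) = -Q**2/5
d(K(4 - 7)) + 47706 = -(2 + 21*(4 - 7) + 21*(4 - 7)**3)**2/5 + 47706 = -(2 + 21*(-3) + 21*(-3)**3)**2/5 + 47706 = -(2 - 63 + 21*(-27))**2/5 + 47706 = -(2 - 63 - 567)**2/5 + 47706 = -1/5*(-628)**2 + 47706 = -1/5*394384 + 47706 = -394384/5 + 47706 = -155854/5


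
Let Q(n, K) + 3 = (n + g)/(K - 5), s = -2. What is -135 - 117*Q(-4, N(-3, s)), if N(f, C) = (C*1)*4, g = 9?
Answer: 261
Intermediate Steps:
N(f, C) = 4*C (N(f, C) = C*4 = 4*C)
Q(n, K) = -3 + (9 + n)/(-5 + K) (Q(n, K) = -3 + (n + 9)/(K - 5) = -3 + (9 + n)/(-5 + K))
-135 - 117*Q(-4, N(-3, s)) = -135 - 117*(24 - 4 - 12*(-2))/(-5 + 4*(-2)) = -135 - 117*(24 - 4 - 3*(-8))/(-5 - 8) = -135 - 117*(24 - 4 + 24)/(-13) = -135 - (-9)*44 = -135 - 117*(-44/13) = -135 + 396 = 261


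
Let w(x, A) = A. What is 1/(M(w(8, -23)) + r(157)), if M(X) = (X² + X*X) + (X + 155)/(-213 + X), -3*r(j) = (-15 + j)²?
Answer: -177/1002509 ≈ -0.00017656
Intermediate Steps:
r(j) = -(-15 + j)²/3
M(X) = 2*X² + (155 + X)/(-213 + X) (M(X) = (X² + X²) + (155 + X)/(-213 + X) = 2*X² + (155 + X)/(-213 + X))
1/(M(w(8, -23)) + r(157)) = 1/((155 - 23 - 426*(-23)² + 2*(-23)³)/(-213 - 23) - (-15 + 157)²/3) = 1/((155 - 23 - 426*529 + 2*(-12167))/(-236) - ⅓*142²) = 1/(-(155 - 23 - 225354 - 24334)/236 - ⅓*20164) = 1/(-1/236*(-249556) - 20164/3) = 1/(62389/59 - 20164/3) = 1/(-1002509/177) = -177/1002509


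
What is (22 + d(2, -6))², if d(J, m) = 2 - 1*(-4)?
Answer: 784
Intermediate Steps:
d(J, m) = 6 (d(J, m) = 2 + 4 = 6)
(22 + d(2, -6))² = (22 + 6)² = 28² = 784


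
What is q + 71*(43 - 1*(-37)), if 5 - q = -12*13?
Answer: 5841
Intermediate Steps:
q = 161 (q = 5 - (-12)*13 = 5 - 1*(-156) = 5 + 156 = 161)
q + 71*(43 - 1*(-37)) = 161 + 71*(43 - 1*(-37)) = 161 + 71*(43 + 37) = 161 + 71*80 = 161 + 5680 = 5841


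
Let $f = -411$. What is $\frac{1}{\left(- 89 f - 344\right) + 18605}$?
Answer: $\frac{1}{54840} \approx 1.8235 \cdot 10^{-5}$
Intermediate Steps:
$\frac{1}{\left(- 89 f - 344\right) + 18605} = \frac{1}{\left(\left(-89\right) \left(-411\right) - 344\right) + 18605} = \frac{1}{\left(36579 - 344\right) + 18605} = \frac{1}{36235 + 18605} = \frac{1}{54840}$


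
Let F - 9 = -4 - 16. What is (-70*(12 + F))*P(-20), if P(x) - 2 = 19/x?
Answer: -147/2 ≈ -73.500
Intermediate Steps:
F = -11 (F = 9 + (-4 - 16) = 9 - 20 = -11)
P(x) = 2 + 19/x
(-70*(12 + F))*P(-20) = (-70*(12 - 11))*(2 + 19/(-20)) = (-70*1)*(2 + 19*(-1/20)) = -70*(2 - 19/20) = -70*21/20 = -147/2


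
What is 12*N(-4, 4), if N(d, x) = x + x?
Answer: 96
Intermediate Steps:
N(d, x) = 2*x
12*N(-4, 4) = 12*(2*4) = 12*8 = 96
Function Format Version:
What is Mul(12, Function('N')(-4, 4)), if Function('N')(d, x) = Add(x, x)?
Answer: 96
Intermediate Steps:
Function('N')(d, x) = Mul(2, x)
Mul(12, Function('N')(-4, 4)) = Mul(12, Mul(2, 4)) = Mul(12, 8) = 96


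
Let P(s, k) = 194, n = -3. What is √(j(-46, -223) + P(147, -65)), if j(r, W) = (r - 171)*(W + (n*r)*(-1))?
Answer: √78531 ≈ 280.23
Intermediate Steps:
j(r, W) = (-171 + r)*(W + 3*r) (j(r, W) = (r - 171)*(W - 3*r*(-1)) = (-171 + r)*(W + 3*r))
√(j(-46, -223) + P(147, -65)) = √((-513*(-46) - 171*(-223) + 3*(-46)² - 223*(-46)) + 194) = √((23598 + 38133 + 3*2116 + 10258) + 194) = √((23598 + 38133 + 6348 + 10258) + 194) = √(78337 + 194) = √78531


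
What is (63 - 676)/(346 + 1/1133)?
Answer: -694529/392019 ≈ -1.7717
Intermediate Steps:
(63 - 676)/(346 + 1/1133) = -613/(346 + 1/1133) = -613/392019/1133 = -613*1133/392019 = -694529/392019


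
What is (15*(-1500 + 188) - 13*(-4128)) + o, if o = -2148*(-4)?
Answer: 42576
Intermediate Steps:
o = 8592
(15*(-1500 + 188) - 13*(-4128)) + o = (15*(-1500 + 188) - 13*(-4128)) + 8592 = (15*(-1312) + 53664) + 8592 = (-19680 + 53664) + 8592 = 33984 + 8592 = 42576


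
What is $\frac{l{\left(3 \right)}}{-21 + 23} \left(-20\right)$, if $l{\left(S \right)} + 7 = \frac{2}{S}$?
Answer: $\frac{190}{3} \approx 63.333$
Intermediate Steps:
$l{\left(S \right)} = -7 + \frac{2}{S}$
$\frac{l{\left(3 \right)}}{-21 + 23} \left(-20\right) = \frac{-7 + \frac{2}{3}}{-21 + 23} \left(-20\right) = \frac{-7 + 2 \cdot \frac{1}{3}}{2} \left(-20\right) = \left(-7 + \frac{2}{3}\right) \frac{1}{2} \left(-20\right) = \left(- \frac{19}{3}\right) \frac{1}{2} \left(-20\right) = \left(- \frac{19}{6}\right) \left(-20\right) = \frac{190}{3}$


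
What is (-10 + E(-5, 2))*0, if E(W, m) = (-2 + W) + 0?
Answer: 0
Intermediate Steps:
E(W, m) = -2 + W
(-10 + E(-5, 2))*0 = (-10 + (-2 - 5))*0 = (-10 - 7)*0 = -17*0 = 0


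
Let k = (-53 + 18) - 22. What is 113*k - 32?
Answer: -6473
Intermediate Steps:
k = -57 (k = -35 - 22 = -57)
113*k - 32 = 113*(-57) - 32 = -6441 - 32 = -6473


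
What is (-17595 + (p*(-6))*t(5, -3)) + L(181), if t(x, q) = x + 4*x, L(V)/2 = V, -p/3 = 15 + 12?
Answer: -5083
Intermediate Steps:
p = -81 (p = -3*(15 + 12) = -3*27 = -81)
L(V) = 2*V
t(x, q) = 5*x
(-17595 + (p*(-6))*t(5, -3)) + L(181) = (-17595 + (-81*(-6))*(5*5)) + 2*181 = (-17595 + 486*25) + 362 = (-17595 + 12150) + 362 = -5445 + 362 = -5083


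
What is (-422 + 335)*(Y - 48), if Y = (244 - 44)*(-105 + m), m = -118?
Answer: 3884376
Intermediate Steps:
Y = -44600 (Y = (244 - 44)*(-105 - 118) = 200*(-223) = -44600)
(-422 + 335)*(Y - 48) = (-422 + 335)*(-44600 - 48) = -87*(-44648) = 3884376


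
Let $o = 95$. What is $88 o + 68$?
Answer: $8428$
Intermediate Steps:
$88 o + 68 = 88 \cdot 95 + 68 = 8360 + 68 = 8428$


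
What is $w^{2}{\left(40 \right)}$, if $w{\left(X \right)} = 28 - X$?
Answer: $144$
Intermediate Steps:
$w^{2}{\left(40 \right)} = \left(28 - 40\right)^{2} = \left(-12\right)^{2} = 144$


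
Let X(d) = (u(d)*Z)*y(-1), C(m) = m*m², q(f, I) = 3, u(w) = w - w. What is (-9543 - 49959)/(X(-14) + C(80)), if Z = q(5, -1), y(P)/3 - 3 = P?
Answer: -29751/256000 ≈ -0.11621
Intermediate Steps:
u(w) = 0
y(P) = 9 + 3*P
C(m) = m³
Z = 3
X(d) = 0 (X(d) = (0*3)*(9 + 3*(-1)) = 0*(9 - 3) = 0*6 = 0)
(-9543 - 49959)/(X(-14) + C(80)) = (-9543 - 49959)/(0 + 80³) = -59502/(0 + 512000) = -59502/512000 = -59502*1/512000 = -29751/256000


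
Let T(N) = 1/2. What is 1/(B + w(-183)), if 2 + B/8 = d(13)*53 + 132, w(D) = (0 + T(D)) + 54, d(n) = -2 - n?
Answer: -2/10531 ≈ -0.00018992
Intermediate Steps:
T(N) = ½
w(D) = 109/2 (w(D) = (0 + ½) + 54 = ½ + 54 = 109/2)
B = -5320 (B = -16 + 8*((-2 - 1*13)*53 + 132) = -16 + 8*((-2 - 13)*53 + 132) = -16 + 8*(-15*53 + 132) = -16 + 8*(-795 + 132) = -16 + 8*(-663) = -16 - 5304 = -5320)
1/(B + w(-183)) = 1/(-5320 + 109/2) = 1/(-10531/2) = -2/10531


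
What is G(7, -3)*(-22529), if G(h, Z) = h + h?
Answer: -315406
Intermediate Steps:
G(h, Z) = 2*h
G(7, -3)*(-22529) = (2*7)*(-22529) = 14*(-22529) = -315406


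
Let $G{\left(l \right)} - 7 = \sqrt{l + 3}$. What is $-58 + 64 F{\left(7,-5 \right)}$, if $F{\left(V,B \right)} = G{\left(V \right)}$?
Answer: $390 + 64 \sqrt{10} \approx 592.39$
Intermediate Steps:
$G{\left(l \right)} = 7 + \sqrt{3 + l}$ ($G{\left(l \right)} = 7 + \sqrt{l + 3} = 7 + \sqrt{3 + l}$)
$F{\left(V,B \right)} = 7 + \sqrt{3 + V}$
$-58 + 64 F{\left(7,-5 \right)} = -58 + 64 \left(7 + \sqrt{3 + 7}\right) = -58 + 64 \left(7 + \sqrt{10}\right) = -58 + \left(448 + 64 \sqrt{10}\right) = 390 + 64 \sqrt{10}$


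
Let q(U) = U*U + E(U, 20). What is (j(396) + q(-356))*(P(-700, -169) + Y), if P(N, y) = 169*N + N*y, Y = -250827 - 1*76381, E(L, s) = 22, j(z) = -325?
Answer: -41369889064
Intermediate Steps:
Y = -327208 (Y = -250827 - 76381 = -327208)
q(U) = 22 + U² (q(U) = U*U + 22 = U² + 22 = 22 + U²)
(j(396) + q(-356))*(P(-700, -169) + Y) = (-325 + (22 + (-356)²))*(-700*(169 - 169) - 327208) = (-325 + (22 + 126736))*(-700*0 - 327208) = (-325 + 126758)*(0 - 327208) = 126433*(-327208) = -41369889064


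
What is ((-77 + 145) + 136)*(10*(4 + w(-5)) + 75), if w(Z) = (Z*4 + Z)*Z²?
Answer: -1251540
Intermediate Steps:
w(Z) = 5*Z³ (w(Z) = (4*Z + Z)*Z² = (5*Z)*Z² = 5*Z³)
((-77 + 145) + 136)*(10*(4 + w(-5)) + 75) = ((-77 + 145) + 136)*(10*(4 + 5*(-5)³) + 75) = (68 + 136)*(10*(4 + 5*(-125)) + 75) = 204*(10*(4 - 625) + 75) = 204*(10*(-621) + 75) = 204*(-6210 + 75) = 204*(-6135) = -1251540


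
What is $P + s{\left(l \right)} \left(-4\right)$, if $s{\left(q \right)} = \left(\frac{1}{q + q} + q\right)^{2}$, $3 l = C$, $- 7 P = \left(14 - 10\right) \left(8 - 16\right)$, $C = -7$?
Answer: $- \frac{9433}{441} \approx -21.39$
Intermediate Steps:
$P = \frac{32}{7}$ ($P = - \frac{\left(14 - 10\right) \left(8 - 16\right)}{7} = - \frac{4 \left(-8\right)}{7} = \left(- \frac{1}{7}\right) \left(-32\right) = \frac{32}{7} \approx 4.5714$)
$l = - \frac{7}{3}$ ($l = \frac{1}{3} \left(-7\right) = - \frac{7}{3} \approx -2.3333$)
$s{\left(q \right)} = \left(q + \frac{1}{2 q}\right)^{2}$ ($s{\left(q \right)} = \left(\frac{1}{2 q} + q\right)^{2} = \left(q + \frac{1}{2 q}\right)^{2}$)
$P + s{\left(l \right)} \left(-4\right) = \frac{32}{7} + \frac{\left(1 + 2 \left(- \frac{7}{3}\right)^{2}\right)^{2}}{4 \cdot \frac{49}{9}} \left(-4\right) = \frac{32}{7} + \frac{1}{4} \cdot \frac{9}{49} \left(1 + 2 \cdot \frac{49}{9}\right)^{2} \left(-4\right) = \frac{32}{7} + \frac{1}{4} \cdot \frac{9}{49} \left(1 + \frac{98}{9}\right)^{2} \left(-4\right) = \frac{32}{7} + \frac{1}{4} \cdot \frac{9}{49} \left(\frac{107}{9}\right)^{2} \left(-4\right) = \frac{32}{7} + \frac{1}{4} \cdot \frac{9}{49} \cdot \frac{11449}{81} \left(-4\right) = \frac{32}{7} + \frac{11449}{1764} \left(-4\right) = \frac{32}{7} - \frac{11449}{441} = - \frac{9433}{441}$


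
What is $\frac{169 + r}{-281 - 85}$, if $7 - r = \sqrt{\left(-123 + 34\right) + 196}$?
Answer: $- \frac{88}{183} + \frac{\sqrt{107}}{366} \approx -0.45261$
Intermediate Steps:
$r = 7 - \sqrt{107}$ ($r = 7 - \sqrt{\left(-123 + 34\right) + 196} = 7 - \sqrt{-89 + 196} = 7 - \sqrt{107} \approx -3.3441$)
$\frac{169 + r}{-281 - 85} = \frac{169 + \left(7 - \sqrt{107}\right)}{-281 - 85} = \frac{176 - \sqrt{107}}{-366} = \left(176 - \sqrt{107}\right) \left(- \frac{1}{366}\right) = - \frac{88}{183} + \frac{\sqrt{107}}{366}$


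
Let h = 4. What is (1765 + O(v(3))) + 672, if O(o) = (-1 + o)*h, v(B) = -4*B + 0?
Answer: 2385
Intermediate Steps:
v(B) = -4*B
O(o) = -4 + 4*o (O(o) = (-1 + o)*4 = -4 + 4*o)
(1765 + O(v(3))) + 672 = (1765 + (-4 + 4*(-4*3))) + 672 = (1765 + (-4 + 4*(-12))) + 672 = (1765 + (-4 - 48)) + 672 = (1765 - 52) + 672 = 1713 + 672 = 2385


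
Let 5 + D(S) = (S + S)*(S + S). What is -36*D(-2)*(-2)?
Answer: 792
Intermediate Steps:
D(S) = -5 + 4*S² (D(S) = -5 + (S + S)*(S + S) = -5 + (2*S)*(2*S) = -5 + 4*S²)
-36*D(-2)*(-2) = -36*(-5 + 4*(-2)²)*(-2) = -36*(-5 + 4*4)*(-2) = -36*(-5 + 16)*(-2) = -36*11*(-2) = -396*(-2) = 792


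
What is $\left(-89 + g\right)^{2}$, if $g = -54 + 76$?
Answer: $4489$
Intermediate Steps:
$g = 22$
$\left(-89 + g\right)^{2} = \left(-89 + 22\right)^{2} = \left(-67\right)^{2} = 4489$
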